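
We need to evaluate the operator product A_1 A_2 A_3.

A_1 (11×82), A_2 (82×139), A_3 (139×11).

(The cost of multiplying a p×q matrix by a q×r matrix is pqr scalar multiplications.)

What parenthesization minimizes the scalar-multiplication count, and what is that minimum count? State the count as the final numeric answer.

135300

(A_1 (A_2 A_3)): cost 135300.
((A_1 A_2) A_3): cost 142197.
Optimal: (A_1 (A_2 A_3)) with cost 135300.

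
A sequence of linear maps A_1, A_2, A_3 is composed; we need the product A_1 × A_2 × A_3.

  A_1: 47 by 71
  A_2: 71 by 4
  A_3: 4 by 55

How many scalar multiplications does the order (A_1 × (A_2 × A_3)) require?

(A_2 × A_3): 71×4 by 4×55 → 71×55, cost 71·4·55 = 15620
(A_1 × (A_2 × A_3)): 47×71 by 71×55 → 47×55, cost 47·71·55 = 183535; cumulative 199155
Total: 199155 scalar multiplications.

199155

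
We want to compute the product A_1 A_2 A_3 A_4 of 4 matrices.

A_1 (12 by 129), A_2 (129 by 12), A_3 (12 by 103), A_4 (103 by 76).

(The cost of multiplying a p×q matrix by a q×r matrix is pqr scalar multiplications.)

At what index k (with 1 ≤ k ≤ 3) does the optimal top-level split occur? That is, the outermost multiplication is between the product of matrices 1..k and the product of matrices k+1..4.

Adjacent pairs: A_1A_2 = 12·129·12 = 18576; A_2A_3 = 129·12·103 = 159444; A_3A_4 = 12·103·76 = 93936.
Length 3: A_1..A_3: k=1: 0+159444+12·129·103=318888; k=2: 18576+0+12·12·103=33408 → min 33408 | A_2..A_4: k=2: 0+93936+129·12·76=211584; k=3: 159444+0+129·103·76=1169256 → min 211584.
Top-level splits: k=1: (A_1..A_1)·(A_2..A_4) → 0+211584+12·129·76 = 329232; k=2: (A_1..A_2)·(A_3..A_4) → 18576+93936+12·12·76 = 123456; k=3: (A_1..A_3)·(A_4..A_4) → 33408+0+12·103·76 = 127344.
Best split is after A_2, i.e. k = 2.

2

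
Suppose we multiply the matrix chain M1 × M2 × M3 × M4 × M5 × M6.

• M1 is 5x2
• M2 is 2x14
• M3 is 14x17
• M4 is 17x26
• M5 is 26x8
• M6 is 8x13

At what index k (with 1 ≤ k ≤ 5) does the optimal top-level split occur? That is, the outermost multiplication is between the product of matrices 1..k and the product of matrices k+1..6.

Adjacent pairs: M1M2 = 5·2·14 = 140; M2M3 = 2·14·17 = 476; M3M4 = 14·17·26 = 6188; M4M5 = 17·26·8 = 3536; M5M6 = 26·8·13 = 2704.
Length 3: M1..M3: k=1: 0+476+5·2·17=646; k=2: 140+0+5·14·17=1330 → min 646 | M2..M4: k=2: 0+6188+2·14·26=6916; k=3: 476+0+2·17·26=1360 → min 1360 | M3..M5: k=3: 0+3536+14·17·8=5440; k=4: 6188+0+14·26·8=9100 → min 5440 | M4..M6: k=4: 0+2704+17·26·13=8450; k=5: 3536+0+17·8·13=5304 → min 5304.
Length 4: M1..M4: k=1: 0+1360+5·2·26=1620; k=2: 140+6188+5·14·26=8148; k=3: 646+0+5·17·26=2856 → min 1620 | M2..M5: k=2: 0+5440+2·14·8=5664; k=3: 476+3536+2·17·8=4284; k=4: 1360+0+2·26·8=1776 → min 1776 | M3..M6: k=3: 0+5304+14·17·13=8398; k=4: 6188+2704+14·26·13=13624; k=5: 5440+0+14·8·13=6896 → min 6896.
Length 5: M1..M5: k=1: 0+1776+5·2·8=1856; k=2: 140+5440+5·14·8=6140; k=3: 646+3536+5·17·8=4862; k=4: 1620+0+5·26·8=2660 → min 1856 | M2..M6: k=2: 0+6896+2·14·13=7260; k=3: 476+5304+2·17·13=6222; k=4: 1360+2704+2·26·13=4740; k=5: 1776+0+2·8·13=1984 → min 1984.
Top-level splits: k=1: (M1..M1)·(M2..M6) → 0+1984+5·2·13 = 2114; k=2: (M1..M2)·(M3..M6) → 140+6896+5·14·13 = 7946; k=3: (M1..M3)·(M4..M6) → 646+5304+5·17·13 = 7055; k=4: (M1..M4)·(M5..M6) → 1620+2704+5·26·13 = 6014; k=5: (M1..M5)·(M6..M6) → 1856+0+5·8·13 = 2376.
Best split is after M1, i.e. k = 1.

1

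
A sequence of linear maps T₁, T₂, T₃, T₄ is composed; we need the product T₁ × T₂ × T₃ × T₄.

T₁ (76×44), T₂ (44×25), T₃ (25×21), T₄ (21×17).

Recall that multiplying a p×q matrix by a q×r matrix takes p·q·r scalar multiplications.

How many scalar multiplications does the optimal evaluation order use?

84473

Adjacent pairs: T₁T₂ = 76·44·25 = 83600; T₂T₃ = 44·25·21 = 23100; T₃T₄ = 25·21·17 = 8925.
Length 3: T₁..T₃: k=1: 0+23100+76·44·21=93324; k=2: 83600+0+76·25·21=123500 → min 93324 | T₂..T₄: k=2: 0+8925+44·25·17=27625; k=3: 23100+0+44·21·17=38808 → min 27625.
Length 4: T₁..T₄: k=1: 0+27625+76·44·17=84473; k=2: 83600+8925+76·25·17=124825; k=3: 93324+0+76·21·17=120456 → min 84473.
Optimal order: (T₁ × (T₂ × (T₃ × T₄))) with cost 84473.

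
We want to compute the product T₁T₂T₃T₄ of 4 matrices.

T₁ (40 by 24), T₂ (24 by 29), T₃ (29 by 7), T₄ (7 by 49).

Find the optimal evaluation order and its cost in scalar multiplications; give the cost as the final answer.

25312

Adjacent pairs: T₁T₂ = 40·24·29 = 27840; T₂T₃ = 24·29·7 = 4872; T₃T₄ = 29·7·49 = 9947.
Length 3: T₁..T₃: k=1: 0+4872+40·24·7=11592; k=2: 27840+0+40·29·7=35960 → min 11592 | T₂..T₄: k=2: 0+9947+24·29·49=44051; k=3: 4872+0+24·7·49=13104 → min 13104.
Length 4: T₁..T₄: k=1: 0+13104+40·24·49=60144; k=2: 27840+9947+40·29·49=94627; k=3: 11592+0+40·7·49=25312 → min 25312.
Optimal parenthesization: ((T₁(T₂T₃))T₄) with cost 25312.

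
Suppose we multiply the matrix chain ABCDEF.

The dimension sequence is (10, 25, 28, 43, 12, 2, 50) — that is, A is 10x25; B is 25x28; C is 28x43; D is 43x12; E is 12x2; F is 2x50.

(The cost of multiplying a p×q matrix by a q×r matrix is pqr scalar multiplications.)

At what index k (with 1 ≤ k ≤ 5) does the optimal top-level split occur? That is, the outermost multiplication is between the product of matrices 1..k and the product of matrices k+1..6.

5

Adjacent pairs: AB = 10·25·28 = 7000; BC = 25·28·43 = 30100; CD = 28·43·12 = 14448; DE = 43·12·2 = 1032; EF = 12·2·50 = 1200.
Length 3: A..C: k=1: 0+30100+10·25·43=40850; k=2: 7000+0+10·28·43=19040 → min 19040 | B..D: k=2: 0+14448+25·28·12=22848; k=3: 30100+0+25·43·12=43000 → min 22848 | C..E: k=3: 0+1032+28·43·2=3440; k=4: 14448+0+28·12·2=15120 → min 3440 | D..F: k=4: 0+1200+43·12·50=27000; k=5: 1032+0+43·2·50=5332 → min 5332.
Length 4: A..D: k=1: 0+22848+10·25·12=25848; k=2: 7000+14448+10·28·12=24808; k=3: 19040+0+10·43·12=24200 → min 24200 | B..E: k=2: 0+3440+25·28·2=4840; k=3: 30100+1032+25·43·2=33282; k=4: 22848+0+25·12·2=23448 → min 4840 | C..F: k=3: 0+5332+28·43·50=65532; k=4: 14448+1200+28·12·50=32448; k=5: 3440+0+28·2·50=6240 → min 6240.
Length 5: A..E: k=1: 0+4840+10·25·2=5340; k=2: 7000+3440+10·28·2=11000; k=3: 19040+1032+10·43·2=20932; k=4: 24200+0+10·12·2=24440 → min 5340 | B..F: k=2: 0+6240+25·28·50=41240; k=3: 30100+5332+25·43·50=89182; k=4: 22848+1200+25·12·50=39048; k=5: 4840+0+25·2·50=7340 → min 7340.
Top-level splits: k=1: (A..A)·(B..F) → 0+7340+10·25·50 = 19840; k=2: (A..B)·(C..F) → 7000+6240+10·28·50 = 27240; k=3: (A..C)·(D..F) → 19040+5332+10·43·50 = 45872; k=4: (A..D)·(E..F) → 24200+1200+10·12·50 = 31400; k=5: (A..E)·(F..F) → 5340+0+10·2·50 = 6340.
Best split is after E, i.e. k = 5.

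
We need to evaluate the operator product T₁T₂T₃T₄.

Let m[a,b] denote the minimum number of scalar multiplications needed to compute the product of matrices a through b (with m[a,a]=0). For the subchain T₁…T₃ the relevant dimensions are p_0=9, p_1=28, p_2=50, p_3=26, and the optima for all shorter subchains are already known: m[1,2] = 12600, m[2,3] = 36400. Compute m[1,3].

24300

m[1,3] = min over k∈[1,2] of m[1,k]+m[k+1,3]+p_{0}·p_k·p_{3}.
k=1: 0 + 36400 + 9·28·26 = 42952; k=2: 12600 + 0 + 9·50·26 = 24300.
Minimum: 24300 at k=2.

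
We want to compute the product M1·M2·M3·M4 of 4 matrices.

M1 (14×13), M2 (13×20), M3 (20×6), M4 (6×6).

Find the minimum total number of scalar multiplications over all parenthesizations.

3120

Adjacent pairs: M1M2 = 14·13·20 = 3640; M2M3 = 13·20·6 = 1560; M3M4 = 20·6·6 = 720.
Length 3: M1..M3: k=1: 0+1560+14·13·6=2652; k=2: 3640+0+14·20·6=5320 → min 2652 | M2..M4: k=2: 0+720+13·20·6=2280; k=3: 1560+0+13·6·6=2028 → min 2028.
Length 4: M1..M4: k=1: 0+2028+14·13·6=3120; k=2: 3640+720+14·20·6=6040; k=3: 2652+0+14·6·6=3156 → min 3120.
Optimal order: (M1·((M2·M3)·M4)) with cost 3120.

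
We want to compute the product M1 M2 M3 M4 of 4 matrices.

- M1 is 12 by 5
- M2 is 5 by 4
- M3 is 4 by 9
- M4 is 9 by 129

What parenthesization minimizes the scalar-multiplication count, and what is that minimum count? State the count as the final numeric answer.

11076

Adjacent pairs: M1M2 = 12·5·4 = 240; M2M3 = 5·4·9 = 180; M3M4 = 4·9·129 = 4644.
Length 3: M1..M3: k=1: 0+180+12·5·9=720; k=2: 240+0+12·4·9=672 → min 672 | M2..M4: k=2: 0+4644+5·4·129=7224; k=3: 180+0+5·9·129=5985 → min 5985.
Length 4: M1..M4: k=1: 0+5985+12·5·129=13725; k=2: 240+4644+12·4·129=11076; k=3: 672+0+12·9·129=14604 → min 11076.
Optimal parenthesization: ((M1 M2) (M3 M4)) with cost 11076.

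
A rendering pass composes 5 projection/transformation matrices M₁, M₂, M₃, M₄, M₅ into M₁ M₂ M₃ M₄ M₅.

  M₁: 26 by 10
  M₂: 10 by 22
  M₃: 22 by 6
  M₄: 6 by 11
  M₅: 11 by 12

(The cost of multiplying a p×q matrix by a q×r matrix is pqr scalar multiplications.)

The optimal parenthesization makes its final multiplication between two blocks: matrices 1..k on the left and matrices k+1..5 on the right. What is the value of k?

Adjacent pairs: M₁M₂ = 26·10·22 = 5720; M₂M₃ = 10·22·6 = 1320; M₃M₄ = 22·6·11 = 1452; M₄M₅ = 6·11·12 = 792.
Length 3: M₁..M₃: k=1: 0+1320+26·10·6=2880; k=2: 5720+0+26·22·6=9152 → min 2880 | M₂..M₄: k=2: 0+1452+10·22·11=3872; k=3: 1320+0+10·6·11=1980 → min 1980 | M₃..M₅: k=3: 0+792+22·6·12=2376; k=4: 1452+0+22·11·12=4356 → min 2376.
Length 4: M₁..M₄: k=1: 0+1980+26·10·11=4840; k=2: 5720+1452+26·22·11=13464; k=3: 2880+0+26·6·11=4596 → min 4596 | M₂..M₅: k=2: 0+2376+10·22·12=5016; k=3: 1320+792+10·6·12=2832; k=4: 1980+0+10·11·12=3300 → min 2832.
Top-level splits: k=1: (M₁..M₁)·(M₂..M₅) → 0+2832+26·10·12 = 5952; k=2: (M₁..M₂)·(M₃..M₅) → 5720+2376+26·22·12 = 14960; k=3: (M₁..M₃)·(M₄..M₅) → 2880+792+26·6·12 = 5544; k=4: (M₁..M₄)·(M₅..M₅) → 4596+0+26·11·12 = 8028.
Best split is after M₃, i.e. k = 3.

3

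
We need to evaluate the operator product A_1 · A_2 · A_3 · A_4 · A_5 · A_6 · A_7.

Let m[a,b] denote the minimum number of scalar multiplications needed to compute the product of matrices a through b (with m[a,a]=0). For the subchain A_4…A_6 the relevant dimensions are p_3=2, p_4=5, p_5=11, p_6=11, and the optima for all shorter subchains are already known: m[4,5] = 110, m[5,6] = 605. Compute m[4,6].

352

m[4,6] = min over k∈[4,5] of m[4,k]+m[k+1,6]+p_{3}·p_k·p_{6}.
k=4: 0 + 605 + 2·5·11 = 715; k=5: 110 + 0 + 2·11·11 = 352.
Minimum: 352 at k=5.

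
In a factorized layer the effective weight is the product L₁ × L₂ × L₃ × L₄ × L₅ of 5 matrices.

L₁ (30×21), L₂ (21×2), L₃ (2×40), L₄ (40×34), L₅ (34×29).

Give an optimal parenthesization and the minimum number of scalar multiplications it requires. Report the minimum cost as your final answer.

7692

Adjacent pairs: L₁L₂ = 30·21·2 = 1260; L₂L₃ = 21·2·40 = 1680; L₃L₄ = 2·40·34 = 2720; L₄L₅ = 40·34·29 = 39440.
Length 3: L₁..L₃: k=1: 0+1680+30·21·40=26880; k=2: 1260+0+30·2·40=3660 → min 3660 | L₂..L₄: k=2: 0+2720+21·2·34=4148; k=3: 1680+0+21·40·34=30240 → min 4148 | L₃..L₅: k=3: 0+39440+2·40·29=41760; k=4: 2720+0+2·34·29=4692 → min 4692.
Length 4: L₁..L₄: k=1: 0+4148+30·21·34=25568; k=2: 1260+2720+30·2·34=6020; k=3: 3660+0+30·40·34=44460 → min 6020 | L₂..L₅: k=2: 0+4692+21·2·29=5910; k=3: 1680+39440+21·40·29=65480; k=4: 4148+0+21·34·29=24854 → min 5910.
Length 5: L₁..L₅: k=1: 0+5910+30·21·29=24180; k=2: 1260+4692+30·2·29=7692; k=3: 3660+39440+30·40·29=77900; k=4: 6020+0+30·34·29=35600 → min 7692.
Optimal parenthesization: ((L₁ × L₂) × ((L₃ × L₄) × L₅)) with cost 7692.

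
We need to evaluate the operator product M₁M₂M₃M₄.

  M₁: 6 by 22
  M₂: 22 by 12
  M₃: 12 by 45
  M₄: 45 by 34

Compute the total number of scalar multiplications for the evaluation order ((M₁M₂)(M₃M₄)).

(M₁M₂): 6×22 by 22×12 → 6×12, cost 6·22·12 = 1584
(M₃M₄): 12×45 by 45×34 → 12×34, cost 12·45·34 = 18360
((M₁M₂)(M₃M₄)): 6×12 by 12×34 → 6×34, cost 6·12·34 = 2448; cumulative 22392
Total: 22392 scalar multiplications.

22392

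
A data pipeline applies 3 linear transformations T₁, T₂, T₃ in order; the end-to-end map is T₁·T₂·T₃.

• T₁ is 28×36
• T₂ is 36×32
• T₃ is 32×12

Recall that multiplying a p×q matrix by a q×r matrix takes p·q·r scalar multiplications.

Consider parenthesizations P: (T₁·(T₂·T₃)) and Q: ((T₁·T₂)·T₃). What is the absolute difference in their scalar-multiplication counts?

Order P = (T₁·(T₂·T₃)): (T₂·T₃): 36×32 by 32×12 → 36×12, cost 36·32·12 = 13824; (T₁·(T₂·T₃)): 28×36 by 36×12 → 28×12, cost 28·36·12 = 12096; cumulative 25920. Total 25920.
Order Q = ((T₁·T₂)·T₃): (T₁·T₂): 28×36 by 36×32 → 28×32, cost 28·36·32 = 32256; ((T₁·T₂)·T₃): 28×32 by 32×12 → 28×12, cost 28·32·12 = 10752; cumulative 43008. Total 43008.
Difference: |25920 − 43008| = 17088.

17088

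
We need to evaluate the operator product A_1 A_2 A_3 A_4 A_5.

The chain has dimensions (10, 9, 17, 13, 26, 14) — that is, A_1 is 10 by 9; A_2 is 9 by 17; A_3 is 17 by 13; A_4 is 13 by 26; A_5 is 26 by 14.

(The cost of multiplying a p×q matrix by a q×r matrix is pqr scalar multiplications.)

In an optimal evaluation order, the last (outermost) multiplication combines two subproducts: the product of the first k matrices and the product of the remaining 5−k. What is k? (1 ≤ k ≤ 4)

1

Adjacent pairs: A_1A_2 = 10·9·17 = 1530; A_2A_3 = 9·17·13 = 1989; A_3A_4 = 17·13·26 = 5746; A_4A_5 = 13·26·14 = 4732.
Length 3: A_1..A_3: k=1: 0+1989+10·9·13=3159; k=2: 1530+0+10·17·13=3740 → min 3159 | A_2..A_4: k=2: 0+5746+9·17·26=9724; k=3: 1989+0+9·13·26=5031 → min 5031 | A_3..A_5: k=3: 0+4732+17·13·14=7826; k=4: 5746+0+17·26·14=11934 → min 7826.
Length 4: A_1..A_4: k=1: 0+5031+10·9·26=7371; k=2: 1530+5746+10·17·26=11696; k=3: 3159+0+10·13·26=6539 → min 6539 | A_2..A_5: k=2: 0+7826+9·17·14=9968; k=3: 1989+4732+9·13·14=8359; k=4: 5031+0+9·26·14=8307 → min 8307.
Top-level splits: k=1: (A_1..A_1)·(A_2..A_5) → 0+8307+10·9·14 = 9567; k=2: (A_1..A_2)·(A_3..A_5) → 1530+7826+10·17·14 = 11736; k=3: (A_1..A_3)·(A_4..A_5) → 3159+4732+10·13·14 = 9711; k=4: (A_1..A_4)·(A_5..A_5) → 6539+0+10·26·14 = 10179.
Best split is after A_1, i.e. k = 1.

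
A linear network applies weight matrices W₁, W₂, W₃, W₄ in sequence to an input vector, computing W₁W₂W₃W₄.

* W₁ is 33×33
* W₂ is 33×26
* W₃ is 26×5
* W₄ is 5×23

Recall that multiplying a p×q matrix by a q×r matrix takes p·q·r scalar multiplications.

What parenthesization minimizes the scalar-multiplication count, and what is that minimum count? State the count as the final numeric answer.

13530

Adjacent pairs: W₁W₂ = 33·33·26 = 28314; W₂W₃ = 33·26·5 = 4290; W₃W₄ = 26·5·23 = 2990.
Length 3: W₁..W₃: k=1: 0+4290+33·33·5=9735; k=2: 28314+0+33·26·5=32604 → min 9735 | W₂..W₄: k=2: 0+2990+33·26·23=22724; k=3: 4290+0+33·5·23=8085 → min 8085.
Length 4: W₁..W₄: k=1: 0+8085+33·33·23=33132; k=2: 28314+2990+33·26·23=51038; k=3: 9735+0+33·5·23=13530 → min 13530.
Optimal parenthesization: ((W₁(W₂W₃))W₄) with cost 13530.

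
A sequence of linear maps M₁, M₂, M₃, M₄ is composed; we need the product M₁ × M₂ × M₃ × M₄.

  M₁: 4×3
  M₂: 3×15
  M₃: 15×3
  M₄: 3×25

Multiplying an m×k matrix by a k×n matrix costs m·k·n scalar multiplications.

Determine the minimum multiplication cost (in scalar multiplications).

Adjacent pairs: M₁M₂ = 4·3·15 = 180; M₂M₃ = 3·15·3 = 135; M₃M₄ = 15·3·25 = 1125.
Length 3: M₁..M₃: k=1: 0+135+4·3·3=171; k=2: 180+0+4·15·3=360 → min 171 | M₂..M₄: k=2: 0+1125+3·15·25=2250; k=3: 135+0+3·3·25=360 → min 360.
Length 4: M₁..M₄: k=1: 0+360+4·3·25=660; k=2: 180+1125+4·15·25=2805; k=3: 171+0+4·3·25=471 → min 471.
Optimal order: ((M₁ × (M₂ × M₃)) × M₄) with cost 471.

471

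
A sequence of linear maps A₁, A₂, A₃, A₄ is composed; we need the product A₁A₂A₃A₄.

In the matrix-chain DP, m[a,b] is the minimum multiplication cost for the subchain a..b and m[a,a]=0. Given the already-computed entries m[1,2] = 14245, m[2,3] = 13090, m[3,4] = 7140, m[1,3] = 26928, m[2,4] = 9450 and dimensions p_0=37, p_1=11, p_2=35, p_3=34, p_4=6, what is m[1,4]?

m[1,4] = min over k∈[1,3] of m[1,k]+m[k+1,4]+p_{0}·p_k·p_{4}.
k=1: 0 + 9450 + 37·11·6 = 11892; k=2: 14245 + 7140 + 37·35·6 = 29155; k=3: 26928 + 0 + 37·34·6 = 34476.
Minimum: 11892 at k=1.

11892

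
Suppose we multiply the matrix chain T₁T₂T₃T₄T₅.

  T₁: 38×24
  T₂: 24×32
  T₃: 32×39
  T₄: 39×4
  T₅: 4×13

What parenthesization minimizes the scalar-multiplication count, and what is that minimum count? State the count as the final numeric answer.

13688

Adjacent pairs: T₁T₂ = 38·24·32 = 29184; T₂T₃ = 24·32·39 = 29952; T₃T₄ = 32·39·4 = 4992; T₄T₅ = 39·4·13 = 2028.
Length 3: T₁..T₃: k=1: 0+29952+38·24·39=65520; k=2: 29184+0+38·32·39=76608 → min 65520 | T₂..T₄: k=2: 0+4992+24·32·4=8064; k=3: 29952+0+24·39·4=33696 → min 8064 | T₃..T₅: k=3: 0+2028+32·39·13=18252; k=4: 4992+0+32·4·13=6656 → min 6656.
Length 4: T₁..T₄: k=1: 0+8064+38·24·4=11712; k=2: 29184+4992+38·32·4=39040; k=3: 65520+0+38·39·4=71448 → min 11712 | T₂..T₅: k=2: 0+6656+24·32·13=16640; k=3: 29952+2028+24·39·13=44148; k=4: 8064+0+24·4·13=9312 → min 9312.
Length 5: T₁..T₅: k=1: 0+9312+38·24·13=21168; k=2: 29184+6656+38·32·13=51648; k=3: 65520+2028+38·39·13=86814; k=4: 11712+0+38·4·13=13688 → min 13688.
Optimal parenthesization: ((T₁(T₂(T₃T₄)))T₅) with cost 13688.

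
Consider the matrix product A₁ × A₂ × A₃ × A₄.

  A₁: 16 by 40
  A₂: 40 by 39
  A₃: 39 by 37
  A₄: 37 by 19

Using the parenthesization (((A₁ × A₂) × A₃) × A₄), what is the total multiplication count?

(A₁ × A₂): 16×40 by 40×39 → 16×39, cost 16·40·39 = 24960
((A₁ × A₂) × A₃): 16×39 by 39×37 → 16×37, cost 16·39·37 = 23088; cumulative 48048
(((A₁ × A₂) × A₃) × A₄): 16×37 by 37×19 → 16×19, cost 16·37·19 = 11248; cumulative 59296
Total: 59296 scalar multiplications.

59296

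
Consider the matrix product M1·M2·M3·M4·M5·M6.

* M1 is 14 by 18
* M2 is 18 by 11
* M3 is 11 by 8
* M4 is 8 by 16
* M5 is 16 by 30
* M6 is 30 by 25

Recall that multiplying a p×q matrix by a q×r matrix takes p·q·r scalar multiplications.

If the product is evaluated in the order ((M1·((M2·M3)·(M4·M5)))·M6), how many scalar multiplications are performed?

(M2·M3): 18×11 by 11×8 → 18×8, cost 18·11·8 = 1584
(M4·M5): 8×16 by 16×30 → 8×30, cost 8·16·30 = 3840
((M2·M3)·(M4·M5)): 18×8 by 8×30 → 18×30, cost 18·8·30 = 4320; cumulative 9744
(M1·((M2·M3)·(M4·M5))): 14×18 by 18×30 → 14×30, cost 14·18·30 = 7560; cumulative 17304
((M1·((M2·M3)·(M4·M5)))·M6): 14×30 by 30×25 → 14×25, cost 14·30·25 = 10500; cumulative 27804
Total: 27804 scalar multiplications.

27804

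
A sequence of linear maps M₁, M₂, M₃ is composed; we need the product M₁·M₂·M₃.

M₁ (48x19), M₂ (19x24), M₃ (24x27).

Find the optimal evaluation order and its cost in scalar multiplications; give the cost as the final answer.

36936

(M₁·(M₂·M₃)): cost 36936.
((M₁·M₂)·M₃): cost 52992.
Optimal: (M₁·(M₂·M₃)) with cost 36936.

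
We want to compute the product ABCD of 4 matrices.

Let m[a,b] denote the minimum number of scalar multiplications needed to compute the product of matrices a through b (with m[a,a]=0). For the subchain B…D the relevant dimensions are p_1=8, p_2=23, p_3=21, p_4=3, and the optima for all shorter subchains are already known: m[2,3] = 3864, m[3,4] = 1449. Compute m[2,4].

2001

m[2,4] = min over k∈[2,3] of m[2,k]+m[k+1,4]+p_{1}·p_k·p_{4}.
k=2: 0 + 1449 + 8·23·3 = 2001; k=3: 3864 + 0 + 8·21·3 = 4368.
Minimum: 2001 at k=2.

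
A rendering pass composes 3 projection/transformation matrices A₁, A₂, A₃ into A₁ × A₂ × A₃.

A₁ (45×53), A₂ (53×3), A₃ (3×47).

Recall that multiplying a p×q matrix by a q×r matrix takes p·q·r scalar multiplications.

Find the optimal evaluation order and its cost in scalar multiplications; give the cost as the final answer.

(A₁ × (A₂ × A₃)): cost 119568.
((A₁ × A₂) × A₃): cost 13500.
Optimal: ((A₁ × A₂) × A₃) with cost 13500.

13500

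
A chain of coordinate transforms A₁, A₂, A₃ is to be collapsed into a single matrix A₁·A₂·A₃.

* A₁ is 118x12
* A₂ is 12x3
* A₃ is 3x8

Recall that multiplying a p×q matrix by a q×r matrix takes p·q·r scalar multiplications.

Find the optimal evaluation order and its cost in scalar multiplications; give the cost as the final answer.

(A₁·(A₂·A₃)): cost 11616.
((A₁·A₂)·A₃): cost 7080.
Optimal: ((A₁·A₂)·A₃) with cost 7080.

7080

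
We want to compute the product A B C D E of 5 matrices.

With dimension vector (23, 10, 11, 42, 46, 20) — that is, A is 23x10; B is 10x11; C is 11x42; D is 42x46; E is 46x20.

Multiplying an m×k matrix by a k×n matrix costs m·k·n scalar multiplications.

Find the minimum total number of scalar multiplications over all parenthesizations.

37740

Adjacent pairs: AB = 23·10·11 = 2530; BC = 10·11·42 = 4620; CD = 11·42·46 = 21252; DE = 42·46·20 = 38640.
Length 3: A..C: k=1: 0+4620+23·10·42=14280; k=2: 2530+0+23·11·42=13156 → min 13156 | B..D: k=2: 0+21252+10·11·46=26312; k=3: 4620+0+10·42·46=23940 → min 23940 | C..E: k=3: 0+38640+11·42·20=47880; k=4: 21252+0+11·46·20=31372 → min 31372.
Length 4: A..D: k=1: 0+23940+23·10·46=34520; k=2: 2530+21252+23·11·46=35420; k=3: 13156+0+23·42·46=57592 → min 34520 | B..E: k=2: 0+31372+10·11·20=33572; k=3: 4620+38640+10·42·20=51660; k=4: 23940+0+10·46·20=33140 → min 33140.
Length 5: A..E: k=1: 0+33140+23·10·20=37740; k=2: 2530+31372+23·11·20=38962; k=3: 13156+38640+23·42·20=71116; k=4: 34520+0+23·46·20=55680 → min 37740.
Optimal order: (A (((B C) D) E)) with cost 37740.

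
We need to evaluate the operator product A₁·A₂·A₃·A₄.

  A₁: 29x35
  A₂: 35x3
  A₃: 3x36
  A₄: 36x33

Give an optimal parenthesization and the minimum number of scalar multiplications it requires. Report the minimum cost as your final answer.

9480

Adjacent pairs: A₁A₂ = 29·35·3 = 3045; A₂A₃ = 35·3·36 = 3780; A₃A₄ = 3·36·33 = 3564.
Length 3: A₁..A₃: k=1: 0+3780+29·35·36=40320; k=2: 3045+0+29·3·36=6177 → min 6177 | A₂..A₄: k=2: 0+3564+35·3·33=7029; k=3: 3780+0+35·36·33=45360 → min 7029.
Length 4: A₁..A₄: k=1: 0+7029+29·35·33=40524; k=2: 3045+3564+29·3·33=9480; k=3: 6177+0+29·36·33=40629 → min 9480.
Optimal parenthesization: ((A₁·A₂)·(A₃·A₄)) with cost 9480.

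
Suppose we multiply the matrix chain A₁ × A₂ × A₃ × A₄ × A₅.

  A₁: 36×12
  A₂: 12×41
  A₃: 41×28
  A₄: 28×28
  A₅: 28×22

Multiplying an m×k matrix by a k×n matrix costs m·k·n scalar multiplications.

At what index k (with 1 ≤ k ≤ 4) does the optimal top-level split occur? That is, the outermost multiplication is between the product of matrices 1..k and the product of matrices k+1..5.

Adjacent pairs: A₁A₂ = 36·12·41 = 17712; A₂A₃ = 12·41·28 = 13776; A₃A₄ = 41·28·28 = 32144; A₄A₅ = 28·28·22 = 17248.
Length 3: A₁..A₃: k=1: 0+13776+36·12·28=25872; k=2: 17712+0+36·41·28=59040 → min 25872 | A₂..A₄: k=2: 0+32144+12·41·28=45920; k=3: 13776+0+12·28·28=23184 → min 23184 | A₃..A₅: k=3: 0+17248+41·28·22=42504; k=4: 32144+0+41·28·22=57400 → min 42504.
Length 4: A₁..A₄: k=1: 0+23184+36·12·28=35280; k=2: 17712+32144+36·41·28=91184; k=3: 25872+0+36·28·28=54096 → min 35280 | A₂..A₅: k=2: 0+42504+12·41·22=53328; k=3: 13776+17248+12·28·22=38416; k=4: 23184+0+12·28·22=30576 → min 30576.
Top-level splits: k=1: (A₁..A₁)·(A₂..A₅) → 0+30576+36·12·22 = 40080; k=2: (A₁..A₂)·(A₃..A₅) → 17712+42504+36·41·22 = 92688; k=3: (A₁..A₃)·(A₄..A₅) → 25872+17248+36·28·22 = 65296; k=4: (A₁..A₄)·(A₅..A₅) → 35280+0+36·28·22 = 57456.
Best split is after A₁, i.e. k = 1.

1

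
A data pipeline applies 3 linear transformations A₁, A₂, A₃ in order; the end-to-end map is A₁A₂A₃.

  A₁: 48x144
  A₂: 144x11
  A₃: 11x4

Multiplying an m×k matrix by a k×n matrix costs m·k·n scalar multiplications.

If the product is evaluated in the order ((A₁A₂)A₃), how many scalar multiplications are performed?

(A₁A₂): 48×144 by 144×11 → 48×11, cost 48·144·11 = 76032
((A₁A₂)A₃): 48×11 by 11×4 → 48×4, cost 48·11·4 = 2112; cumulative 78144
Total: 78144 scalar multiplications.

78144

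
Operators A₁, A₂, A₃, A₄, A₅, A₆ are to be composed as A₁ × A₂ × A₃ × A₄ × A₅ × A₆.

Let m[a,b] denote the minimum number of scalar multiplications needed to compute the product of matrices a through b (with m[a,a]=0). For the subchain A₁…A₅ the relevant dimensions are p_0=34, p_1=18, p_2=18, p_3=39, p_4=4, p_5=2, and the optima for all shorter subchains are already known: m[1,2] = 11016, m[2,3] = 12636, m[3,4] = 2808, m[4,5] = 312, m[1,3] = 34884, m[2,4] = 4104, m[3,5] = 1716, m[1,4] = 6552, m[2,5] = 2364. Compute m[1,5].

m[1,5] = min over k∈[1,4] of m[1,k]+m[k+1,5]+p_{0}·p_k·p_{5}.
k=1: 0 + 2364 + 34·18·2 = 3588; k=2: 11016 + 1716 + 34·18·2 = 13956; k=3: 34884 + 312 + 34·39·2 = 37848; k=4: 6552 + 0 + 34·4·2 = 6824.
Minimum: 3588 at k=1.

3588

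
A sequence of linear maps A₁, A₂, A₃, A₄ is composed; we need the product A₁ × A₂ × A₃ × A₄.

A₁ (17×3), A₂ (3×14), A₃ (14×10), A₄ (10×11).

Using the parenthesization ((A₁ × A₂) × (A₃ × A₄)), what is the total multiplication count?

(A₁ × A₂): 17×3 by 3×14 → 17×14, cost 17·3·14 = 714
(A₃ × A₄): 14×10 by 10×11 → 14×11, cost 14·10·11 = 1540
((A₁ × A₂) × (A₃ × A₄)): 17×14 by 14×11 → 17×11, cost 17·14·11 = 2618; cumulative 4872
Total: 4872 scalar multiplications.

4872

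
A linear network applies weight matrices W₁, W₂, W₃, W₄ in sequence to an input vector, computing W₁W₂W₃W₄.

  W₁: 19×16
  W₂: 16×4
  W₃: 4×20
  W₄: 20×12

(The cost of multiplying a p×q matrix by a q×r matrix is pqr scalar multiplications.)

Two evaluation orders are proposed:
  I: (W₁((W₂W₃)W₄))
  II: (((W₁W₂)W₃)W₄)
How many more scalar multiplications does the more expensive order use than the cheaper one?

1472

Order I = (W₁((W₂W₃)W₄)): (W₂W₃): 16×4 by 4×20 → 16×20, cost 16·4·20 = 1280; ((W₂W₃)W₄): 16×20 by 20×12 → 16×12, cost 16·20·12 = 3840; cumulative 5120; (W₁((W₂W₃)W₄)): 19×16 by 16×12 → 19×12, cost 19·16·12 = 3648; cumulative 8768. Total 8768.
Order II = (((W₁W₂)W₃)W₄): (W₁W₂): 19×16 by 16×4 → 19×4, cost 19·16·4 = 1216; ((W₁W₂)W₃): 19×4 by 4×20 → 19×20, cost 19·4·20 = 1520; cumulative 2736; (((W₁W₂)W₃)W₄): 19×20 by 20×12 → 19×12, cost 19·20·12 = 4560; cumulative 7296. Total 7296.
Difference: |8768 − 7296| = 1472.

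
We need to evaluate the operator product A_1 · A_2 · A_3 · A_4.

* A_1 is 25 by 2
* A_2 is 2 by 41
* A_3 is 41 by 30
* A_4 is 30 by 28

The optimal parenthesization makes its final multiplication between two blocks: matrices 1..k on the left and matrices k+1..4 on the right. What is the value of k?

1

Adjacent pairs: A_1A_2 = 25·2·41 = 2050; A_2A_3 = 2·41·30 = 2460; A_3A_4 = 41·30·28 = 34440.
Length 3: A_1..A_3: k=1: 0+2460+25·2·30=3960; k=2: 2050+0+25·41·30=32800 → min 3960 | A_2..A_4: k=2: 0+34440+2·41·28=36736; k=3: 2460+0+2·30·28=4140 → min 4140.
Top-level splits: k=1: (A_1..A_1)·(A_2..A_4) → 0+4140+25·2·28 = 5540; k=2: (A_1..A_2)·(A_3..A_4) → 2050+34440+25·41·28 = 65190; k=3: (A_1..A_3)·(A_4..A_4) → 3960+0+25·30·28 = 24960.
Best split is after A_1, i.e. k = 1.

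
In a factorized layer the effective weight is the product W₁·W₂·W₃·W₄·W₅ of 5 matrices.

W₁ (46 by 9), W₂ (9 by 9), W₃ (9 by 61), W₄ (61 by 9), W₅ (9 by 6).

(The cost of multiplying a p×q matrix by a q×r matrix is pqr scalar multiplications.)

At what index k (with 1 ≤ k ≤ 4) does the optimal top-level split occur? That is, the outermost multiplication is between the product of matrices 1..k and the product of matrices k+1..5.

Adjacent pairs: W₁W₂ = 46·9·9 = 3726; W₂W₃ = 9·9·61 = 4941; W₃W₄ = 9·61·9 = 4941; W₄W₅ = 61·9·6 = 3294.
Length 3: W₁..W₃: k=1: 0+4941+46·9·61=30195; k=2: 3726+0+46·9·61=28980 → min 28980 | W₂..W₄: k=2: 0+4941+9·9·9=5670; k=3: 4941+0+9·61·9=9882 → min 5670 | W₃..W₅: k=3: 0+3294+9·61·6=6588; k=4: 4941+0+9·9·6=5427 → min 5427.
Length 4: W₁..W₄: k=1: 0+5670+46·9·9=9396; k=2: 3726+4941+46·9·9=12393; k=3: 28980+0+46·61·9=54234 → min 9396 | W₂..W₅: k=2: 0+5427+9·9·6=5913; k=3: 4941+3294+9·61·6=11529; k=4: 5670+0+9·9·6=6156 → min 5913.
Top-level splits: k=1: (W₁..W₁)·(W₂..W₅) → 0+5913+46·9·6 = 8397; k=2: (W₁..W₂)·(W₃..W₅) → 3726+5427+46·9·6 = 11637; k=3: (W₁..W₃)·(W₄..W₅) → 28980+3294+46·61·6 = 49110; k=4: (W₁..W₄)·(W₅..W₅) → 9396+0+46·9·6 = 11880.
Best split is after W₁, i.e. k = 1.

1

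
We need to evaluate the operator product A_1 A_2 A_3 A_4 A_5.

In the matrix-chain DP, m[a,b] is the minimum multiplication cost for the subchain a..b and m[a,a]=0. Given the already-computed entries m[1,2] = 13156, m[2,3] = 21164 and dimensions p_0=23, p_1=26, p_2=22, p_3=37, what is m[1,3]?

31878

m[1,3] = min over k∈[1,2] of m[1,k]+m[k+1,3]+p_{0}·p_k·p_{3}.
k=1: 0 + 21164 + 23·26·37 = 43290; k=2: 13156 + 0 + 23·22·37 = 31878.
Minimum: 31878 at k=2.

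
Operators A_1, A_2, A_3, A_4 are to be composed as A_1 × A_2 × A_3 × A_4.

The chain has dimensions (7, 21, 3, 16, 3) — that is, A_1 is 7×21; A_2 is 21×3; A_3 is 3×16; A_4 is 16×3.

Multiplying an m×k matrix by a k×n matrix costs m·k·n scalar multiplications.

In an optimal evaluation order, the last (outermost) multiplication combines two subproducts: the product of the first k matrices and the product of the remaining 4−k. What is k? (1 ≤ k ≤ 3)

Adjacent pairs: A_1A_2 = 7·21·3 = 441; A_2A_3 = 21·3·16 = 1008; A_3A_4 = 3·16·3 = 144.
Length 3: A_1..A_3: k=1: 0+1008+7·21·16=3360; k=2: 441+0+7·3·16=777 → min 777 | A_2..A_4: k=2: 0+144+21·3·3=333; k=3: 1008+0+21·16·3=2016 → min 333.
Top-level splits: k=1: (A_1..A_1)·(A_2..A_4) → 0+333+7·21·3 = 774; k=2: (A_1..A_2)·(A_3..A_4) → 441+144+7·3·3 = 648; k=3: (A_1..A_3)·(A_4..A_4) → 777+0+7·16·3 = 1113.
Best split is after A_2, i.e. k = 2.

2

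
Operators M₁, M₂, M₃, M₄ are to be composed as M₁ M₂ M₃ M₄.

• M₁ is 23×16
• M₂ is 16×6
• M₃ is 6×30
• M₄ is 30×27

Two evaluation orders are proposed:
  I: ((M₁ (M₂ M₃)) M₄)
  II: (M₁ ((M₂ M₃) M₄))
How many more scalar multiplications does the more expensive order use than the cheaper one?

6774

Order I = ((M₁ (M₂ M₃)) M₄): (M₂ M₃): 16×6 by 6×30 → 16×30, cost 16·6·30 = 2880; (M₁ (M₂ M₃)): 23×16 by 16×30 → 23×30, cost 23·16·30 = 11040; cumulative 13920; ((M₁ (M₂ M₃)) M₄): 23×30 by 30×27 → 23×27, cost 23·30·27 = 18630; cumulative 32550. Total 32550.
Order II = (M₁ ((M₂ M₃) M₄)): (M₂ M₃): 16×6 by 6×30 → 16×30, cost 16·6·30 = 2880; ((M₂ M₃) M₄): 16×30 by 30×27 → 16×27, cost 16·30·27 = 12960; cumulative 15840; (M₁ ((M₂ M₃) M₄)): 23×16 by 16×27 → 23×27, cost 23·16·27 = 9936; cumulative 25776. Total 25776.
Difference: |32550 − 25776| = 6774.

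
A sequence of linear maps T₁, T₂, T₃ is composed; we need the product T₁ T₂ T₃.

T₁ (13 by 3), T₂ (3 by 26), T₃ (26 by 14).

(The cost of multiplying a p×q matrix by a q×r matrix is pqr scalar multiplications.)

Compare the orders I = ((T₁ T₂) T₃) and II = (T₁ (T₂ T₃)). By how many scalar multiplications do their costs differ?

4108

Order I = ((T₁ T₂) T₃): (T₁ T₂): 13×3 by 3×26 → 13×26, cost 13·3·26 = 1014; ((T₁ T₂) T₃): 13×26 by 26×14 → 13×14, cost 13·26·14 = 4732; cumulative 5746. Total 5746.
Order II = (T₁ (T₂ T₃)): (T₂ T₃): 3×26 by 26×14 → 3×14, cost 3·26·14 = 1092; (T₁ (T₂ T₃)): 13×3 by 3×14 → 13×14, cost 13·3·14 = 546; cumulative 1638. Total 1638.
Difference: |5746 − 1638| = 4108.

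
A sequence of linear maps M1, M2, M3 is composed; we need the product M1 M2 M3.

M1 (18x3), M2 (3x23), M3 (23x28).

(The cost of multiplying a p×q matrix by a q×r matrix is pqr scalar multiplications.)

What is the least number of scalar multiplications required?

Order (M1 (M2 M3)): (M2 M3): 3×23 by 23×28 → 3×28, cost 3·23·28 = 1932; (M1 (M2 M3)): 18×3 by 3×28 → 18×28, cost 18·3·28 = 1512; cumulative 3444. Total 3444.
Order ((M1 M2) M3): (M1 M2): 18×3 by 3×23 → 18×23, cost 18·3·23 = 1242; ((M1 M2) M3): 18×23 by 23×28 → 18×28, cost 18·23·28 = 11592; cumulative 12834. Total 12834.
Minimum: 3444.

3444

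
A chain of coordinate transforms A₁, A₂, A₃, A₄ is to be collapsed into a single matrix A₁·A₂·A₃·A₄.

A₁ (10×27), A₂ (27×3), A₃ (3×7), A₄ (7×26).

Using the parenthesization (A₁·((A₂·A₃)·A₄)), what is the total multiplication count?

(A₂·A₃): 27×3 by 3×7 → 27×7, cost 27·3·7 = 567
((A₂·A₃)·A₄): 27×7 by 7×26 → 27×26, cost 27·7·26 = 4914; cumulative 5481
(A₁·((A₂·A₃)·A₄)): 10×27 by 27×26 → 10×26, cost 10·27·26 = 7020; cumulative 12501
Total: 12501 scalar multiplications.

12501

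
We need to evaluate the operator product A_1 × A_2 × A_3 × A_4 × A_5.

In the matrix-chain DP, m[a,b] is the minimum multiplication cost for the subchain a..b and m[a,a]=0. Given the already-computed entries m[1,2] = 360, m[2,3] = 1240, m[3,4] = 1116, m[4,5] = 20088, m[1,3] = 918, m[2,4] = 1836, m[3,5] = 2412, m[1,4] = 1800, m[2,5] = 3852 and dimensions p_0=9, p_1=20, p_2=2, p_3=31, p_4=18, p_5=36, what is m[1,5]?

3420

m[1,5] = min over k∈[1,4] of m[1,k]+m[k+1,5]+p_{0}·p_k·p_{5}.
k=1: 0 + 3852 + 9·20·36 = 10332; k=2: 360 + 2412 + 9·2·36 = 3420; k=3: 918 + 20088 + 9·31·36 = 31050; k=4: 1800 + 0 + 9·18·36 = 7632.
Minimum: 3420 at k=2.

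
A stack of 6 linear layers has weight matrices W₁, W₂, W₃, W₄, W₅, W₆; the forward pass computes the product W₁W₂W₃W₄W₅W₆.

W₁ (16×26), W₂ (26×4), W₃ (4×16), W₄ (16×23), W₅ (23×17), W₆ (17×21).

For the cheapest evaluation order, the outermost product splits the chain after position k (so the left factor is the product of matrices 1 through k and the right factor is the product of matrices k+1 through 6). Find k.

2

Adjacent pairs: W₁W₂ = 16·26·4 = 1664; W₂W₃ = 26·4·16 = 1664; W₃W₄ = 4·16·23 = 1472; W₄W₅ = 16·23·17 = 6256; W₅W₆ = 23·17·21 = 8211.
Length 3: W₁..W₃: k=1: 0+1664+16·26·16=8320; k=2: 1664+0+16·4·16=2688 → min 2688 | W₂..W₄: k=2: 0+1472+26·4·23=3864; k=3: 1664+0+26·16·23=11232 → min 3864 | W₃..W₅: k=3: 0+6256+4·16·17=7344; k=4: 1472+0+4·23·17=3036 → min 3036 | W₄..W₆: k=4: 0+8211+16·23·21=15939; k=5: 6256+0+16·17·21=11968 → min 11968.
Length 4: W₁..W₄: k=1: 0+3864+16·26·23=13432; k=2: 1664+1472+16·4·23=4608; k=3: 2688+0+16·16·23=8576 → min 4608 | W₂..W₅: k=2: 0+3036+26·4·17=4804; k=3: 1664+6256+26·16·17=14992; k=4: 3864+0+26·23·17=14030 → min 4804 | W₃..W₆: k=3: 0+11968+4·16·21=13312; k=4: 1472+8211+4·23·21=11615; k=5: 3036+0+4·17·21=4464 → min 4464.
Length 5: W₁..W₅: k=1: 0+4804+16·26·17=11876; k=2: 1664+3036+16·4·17=5788; k=3: 2688+6256+16·16·17=13296; k=4: 4608+0+16·23·17=10864 → min 5788 | W₂..W₆: k=2: 0+4464+26·4·21=6648; k=3: 1664+11968+26·16·21=22368; k=4: 3864+8211+26·23·21=24633; k=5: 4804+0+26·17·21=14086 → min 6648.
Top-level splits: k=1: (W₁..W₁)·(W₂..W₆) → 0+6648+16·26·21 = 15384; k=2: (W₁..W₂)·(W₃..W₆) → 1664+4464+16·4·21 = 7472; k=3: (W₁..W₃)·(W₄..W₆) → 2688+11968+16·16·21 = 20032; k=4: (W₁..W₄)·(W₅..W₆) → 4608+8211+16·23·21 = 20547; k=5: (W₁..W₅)·(W₆..W₆) → 5788+0+16·17·21 = 11500.
Best split is after W₂, i.e. k = 2.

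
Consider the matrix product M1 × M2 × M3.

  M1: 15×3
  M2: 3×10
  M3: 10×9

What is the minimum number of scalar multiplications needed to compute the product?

Order (M1 × (M2 × M3)): (M2 × M3): 3×10 by 10×9 → 3×9, cost 3·10·9 = 270; (M1 × (M2 × M3)): 15×3 by 3×9 → 15×9, cost 15·3·9 = 405; cumulative 675. Total 675.
Order ((M1 × M2) × M3): (M1 × M2): 15×3 by 3×10 → 15×10, cost 15·3·10 = 450; ((M1 × M2) × M3): 15×10 by 10×9 → 15×9, cost 15·10·9 = 1350; cumulative 1800. Total 1800.
Minimum: 675.

675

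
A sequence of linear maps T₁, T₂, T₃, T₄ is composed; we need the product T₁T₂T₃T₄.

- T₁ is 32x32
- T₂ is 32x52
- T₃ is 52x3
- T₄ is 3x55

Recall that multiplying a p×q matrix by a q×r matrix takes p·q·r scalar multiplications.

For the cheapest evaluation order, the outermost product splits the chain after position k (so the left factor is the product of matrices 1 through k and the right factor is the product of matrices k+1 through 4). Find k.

Adjacent pairs: T₁T₂ = 32·32·52 = 53248; T₂T₃ = 32·52·3 = 4992; T₃T₄ = 52·3·55 = 8580.
Length 3: T₁..T₃: k=1: 0+4992+32·32·3=8064; k=2: 53248+0+32·52·3=58240 → min 8064 | T₂..T₄: k=2: 0+8580+32·52·55=100100; k=3: 4992+0+32·3·55=10272 → min 10272.
Top-level splits: k=1: (T₁..T₁)·(T₂..T₄) → 0+10272+32·32·55 = 66592; k=2: (T₁..T₂)·(T₃..T₄) → 53248+8580+32·52·55 = 153348; k=3: (T₁..T₃)·(T₄..T₄) → 8064+0+32·3·55 = 13344.
Best split is after T₃, i.e. k = 3.

3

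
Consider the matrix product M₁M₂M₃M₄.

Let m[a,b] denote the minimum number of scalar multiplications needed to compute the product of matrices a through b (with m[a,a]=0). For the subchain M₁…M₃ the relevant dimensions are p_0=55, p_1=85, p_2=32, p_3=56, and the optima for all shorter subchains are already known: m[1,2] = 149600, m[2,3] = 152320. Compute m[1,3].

248160

m[1,3] = min over k∈[1,2] of m[1,k]+m[k+1,3]+p_{0}·p_k·p_{3}.
k=1: 0 + 152320 + 55·85·56 = 414120; k=2: 149600 + 0 + 55·32·56 = 248160.
Minimum: 248160 at k=2.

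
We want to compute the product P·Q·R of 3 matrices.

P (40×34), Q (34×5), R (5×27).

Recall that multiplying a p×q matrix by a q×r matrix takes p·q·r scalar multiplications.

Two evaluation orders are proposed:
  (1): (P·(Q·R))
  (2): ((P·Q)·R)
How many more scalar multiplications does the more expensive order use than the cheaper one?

29110

Order (1) = (P·(Q·R)): (Q·R): 34×5 by 5×27 → 34×27, cost 34·5·27 = 4590; (P·(Q·R)): 40×34 by 34×27 → 40×27, cost 40·34·27 = 36720; cumulative 41310. Total 41310.
Order (2) = ((P·Q)·R): (P·Q): 40×34 by 34×5 → 40×5, cost 40·34·5 = 6800; ((P·Q)·R): 40×5 by 5×27 → 40×27, cost 40·5·27 = 5400; cumulative 12200. Total 12200.
Difference: |41310 − 12200| = 29110.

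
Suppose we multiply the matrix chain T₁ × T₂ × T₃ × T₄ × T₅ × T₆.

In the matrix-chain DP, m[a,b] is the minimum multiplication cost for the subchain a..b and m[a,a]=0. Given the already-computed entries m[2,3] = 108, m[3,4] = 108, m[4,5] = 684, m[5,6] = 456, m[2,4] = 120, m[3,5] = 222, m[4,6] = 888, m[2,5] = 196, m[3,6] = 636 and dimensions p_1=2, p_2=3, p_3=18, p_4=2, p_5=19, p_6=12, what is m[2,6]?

m[2,6] = min over k∈[2,5] of m[2,k]+m[k+1,6]+p_{1}·p_k·p_{6}.
k=2: 0 + 636 + 2·3·12 = 708; k=3: 108 + 888 + 2·18·12 = 1428; k=4: 120 + 456 + 2·2·12 = 624; k=5: 196 + 0 + 2·19·12 = 652.
Minimum: 624 at k=4.

624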